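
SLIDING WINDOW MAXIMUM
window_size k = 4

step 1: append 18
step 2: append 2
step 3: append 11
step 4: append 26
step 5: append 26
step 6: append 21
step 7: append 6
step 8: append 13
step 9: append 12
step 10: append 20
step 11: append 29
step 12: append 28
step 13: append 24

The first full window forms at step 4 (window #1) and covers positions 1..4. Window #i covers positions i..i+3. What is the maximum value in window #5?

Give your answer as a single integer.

step 1: append 18 -> window=[18] (not full yet)
step 2: append 2 -> window=[18, 2] (not full yet)
step 3: append 11 -> window=[18, 2, 11] (not full yet)
step 4: append 26 -> window=[18, 2, 11, 26] -> max=26
step 5: append 26 -> window=[2, 11, 26, 26] -> max=26
step 6: append 21 -> window=[11, 26, 26, 21] -> max=26
step 7: append 6 -> window=[26, 26, 21, 6] -> max=26
step 8: append 13 -> window=[26, 21, 6, 13] -> max=26
Window #5 max = 26

Answer: 26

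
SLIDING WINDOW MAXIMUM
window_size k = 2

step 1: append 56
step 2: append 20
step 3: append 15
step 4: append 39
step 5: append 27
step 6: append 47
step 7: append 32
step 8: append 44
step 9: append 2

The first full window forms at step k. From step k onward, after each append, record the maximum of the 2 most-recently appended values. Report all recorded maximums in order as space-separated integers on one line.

step 1: append 56 -> window=[56] (not full yet)
step 2: append 20 -> window=[56, 20] -> max=56
step 3: append 15 -> window=[20, 15] -> max=20
step 4: append 39 -> window=[15, 39] -> max=39
step 5: append 27 -> window=[39, 27] -> max=39
step 6: append 47 -> window=[27, 47] -> max=47
step 7: append 32 -> window=[47, 32] -> max=47
step 8: append 44 -> window=[32, 44] -> max=44
step 9: append 2 -> window=[44, 2] -> max=44

Answer: 56 20 39 39 47 47 44 44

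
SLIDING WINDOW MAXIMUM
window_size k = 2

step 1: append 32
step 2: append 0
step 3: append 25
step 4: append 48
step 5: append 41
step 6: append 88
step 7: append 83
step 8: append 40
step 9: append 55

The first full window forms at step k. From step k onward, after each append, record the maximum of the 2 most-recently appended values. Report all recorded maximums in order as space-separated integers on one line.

step 1: append 32 -> window=[32] (not full yet)
step 2: append 0 -> window=[32, 0] -> max=32
step 3: append 25 -> window=[0, 25] -> max=25
step 4: append 48 -> window=[25, 48] -> max=48
step 5: append 41 -> window=[48, 41] -> max=48
step 6: append 88 -> window=[41, 88] -> max=88
step 7: append 83 -> window=[88, 83] -> max=88
step 8: append 40 -> window=[83, 40] -> max=83
step 9: append 55 -> window=[40, 55] -> max=55

Answer: 32 25 48 48 88 88 83 55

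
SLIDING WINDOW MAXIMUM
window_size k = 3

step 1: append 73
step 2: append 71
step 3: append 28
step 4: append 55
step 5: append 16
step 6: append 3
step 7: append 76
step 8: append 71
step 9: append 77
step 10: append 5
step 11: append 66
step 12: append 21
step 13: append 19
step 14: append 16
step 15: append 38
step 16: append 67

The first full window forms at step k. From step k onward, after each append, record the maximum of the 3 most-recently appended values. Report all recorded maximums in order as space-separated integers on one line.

Answer: 73 71 55 55 76 76 77 77 77 66 66 21 38 67

Derivation:
step 1: append 73 -> window=[73] (not full yet)
step 2: append 71 -> window=[73, 71] (not full yet)
step 3: append 28 -> window=[73, 71, 28] -> max=73
step 4: append 55 -> window=[71, 28, 55] -> max=71
step 5: append 16 -> window=[28, 55, 16] -> max=55
step 6: append 3 -> window=[55, 16, 3] -> max=55
step 7: append 76 -> window=[16, 3, 76] -> max=76
step 8: append 71 -> window=[3, 76, 71] -> max=76
step 9: append 77 -> window=[76, 71, 77] -> max=77
step 10: append 5 -> window=[71, 77, 5] -> max=77
step 11: append 66 -> window=[77, 5, 66] -> max=77
step 12: append 21 -> window=[5, 66, 21] -> max=66
step 13: append 19 -> window=[66, 21, 19] -> max=66
step 14: append 16 -> window=[21, 19, 16] -> max=21
step 15: append 38 -> window=[19, 16, 38] -> max=38
step 16: append 67 -> window=[16, 38, 67] -> max=67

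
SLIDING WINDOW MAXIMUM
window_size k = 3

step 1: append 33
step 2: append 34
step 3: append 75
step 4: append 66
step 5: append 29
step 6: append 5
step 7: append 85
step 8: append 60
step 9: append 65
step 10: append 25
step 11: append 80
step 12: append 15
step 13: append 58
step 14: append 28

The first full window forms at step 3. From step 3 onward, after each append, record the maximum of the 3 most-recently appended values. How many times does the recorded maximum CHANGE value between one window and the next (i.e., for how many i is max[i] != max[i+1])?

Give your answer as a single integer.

step 1: append 33 -> window=[33] (not full yet)
step 2: append 34 -> window=[33, 34] (not full yet)
step 3: append 75 -> window=[33, 34, 75] -> max=75
step 4: append 66 -> window=[34, 75, 66] -> max=75
step 5: append 29 -> window=[75, 66, 29] -> max=75
step 6: append 5 -> window=[66, 29, 5] -> max=66
step 7: append 85 -> window=[29, 5, 85] -> max=85
step 8: append 60 -> window=[5, 85, 60] -> max=85
step 9: append 65 -> window=[85, 60, 65] -> max=85
step 10: append 25 -> window=[60, 65, 25] -> max=65
step 11: append 80 -> window=[65, 25, 80] -> max=80
step 12: append 15 -> window=[25, 80, 15] -> max=80
step 13: append 58 -> window=[80, 15, 58] -> max=80
step 14: append 28 -> window=[15, 58, 28] -> max=58
Recorded maximums: 75 75 75 66 85 85 85 65 80 80 80 58
Changes between consecutive maximums: 5

Answer: 5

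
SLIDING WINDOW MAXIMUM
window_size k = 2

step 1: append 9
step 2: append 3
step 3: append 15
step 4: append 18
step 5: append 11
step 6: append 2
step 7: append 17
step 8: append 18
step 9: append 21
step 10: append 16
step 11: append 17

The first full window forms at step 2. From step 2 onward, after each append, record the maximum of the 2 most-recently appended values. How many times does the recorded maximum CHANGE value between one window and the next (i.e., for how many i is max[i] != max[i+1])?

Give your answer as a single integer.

step 1: append 9 -> window=[9] (not full yet)
step 2: append 3 -> window=[9, 3] -> max=9
step 3: append 15 -> window=[3, 15] -> max=15
step 4: append 18 -> window=[15, 18] -> max=18
step 5: append 11 -> window=[18, 11] -> max=18
step 6: append 2 -> window=[11, 2] -> max=11
step 7: append 17 -> window=[2, 17] -> max=17
step 8: append 18 -> window=[17, 18] -> max=18
step 9: append 21 -> window=[18, 21] -> max=21
step 10: append 16 -> window=[21, 16] -> max=21
step 11: append 17 -> window=[16, 17] -> max=17
Recorded maximums: 9 15 18 18 11 17 18 21 21 17
Changes between consecutive maximums: 7

Answer: 7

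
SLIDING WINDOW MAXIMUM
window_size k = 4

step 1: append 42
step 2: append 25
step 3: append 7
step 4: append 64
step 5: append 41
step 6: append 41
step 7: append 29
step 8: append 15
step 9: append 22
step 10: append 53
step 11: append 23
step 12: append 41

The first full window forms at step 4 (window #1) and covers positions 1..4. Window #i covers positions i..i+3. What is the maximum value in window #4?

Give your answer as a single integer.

Answer: 64

Derivation:
step 1: append 42 -> window=[42] (not full yet)
step 2: append 25 -> window=[42, 25] (not full yet)
step 3: append 7 -> window=[42, 25, 7] (not full yet)
step 4: append 64 -> window=[42, 25, 7, 64] -> max=64
step 5: append 41 -> window=[25, 7, 64, 41] -> max=64
step 6: append 41 -> window=[7, 64, 41, 41] -> max=64
step 7: append 29 -> window=[64, 41, 41, 29] -> max=64
Window #4 max = 64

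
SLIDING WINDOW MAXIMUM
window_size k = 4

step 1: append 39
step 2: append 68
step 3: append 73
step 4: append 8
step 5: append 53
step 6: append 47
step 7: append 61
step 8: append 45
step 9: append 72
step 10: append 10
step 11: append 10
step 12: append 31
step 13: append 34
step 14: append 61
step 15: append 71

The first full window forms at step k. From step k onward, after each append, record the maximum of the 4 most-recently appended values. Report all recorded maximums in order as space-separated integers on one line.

step 1: append 39 -> window=[39] (not full yet)
step 2: append 68 -> window=[39, 68] (not full yet)
step 3: append 73 -> window=[39, 68, 73] (not full yet)
step 4: append 8 -> window=[39, 68, 73, 8] -> max=73
step 5: append 53 -> window=[68, 73, 8, 53] -> max=73
step 6: append 47 -> window=[73, 8, 53, 47] -> max=73
step 7: append 61 -> window=[8, 53, 47, 61] -> max=61
step 8: append 45 -> window=[53, 47, 61, 45] -> max=61
step 9: append 72 -> window=[47, 61, 45, 72] -> max=72
step 10: append 10 -> window=[61, 45, 72, 10] -> max=72
step 11: append 10 -> window=[45, 72, 10, 10] -> max=72
step 12: append 31 -> window=[72, 10, 10, 31] -> max=72
step 13: append 34 -> window=[10, 10, 31, 34] -> max=34
step 14: append 61 -> window=[10, 31, 34, 61] -> max=61
step 15: append 71 -> window=[31, 34, 61, 71] -> max=71

Answer: 73 73 73 61 61 72 72 72 72 34 61 71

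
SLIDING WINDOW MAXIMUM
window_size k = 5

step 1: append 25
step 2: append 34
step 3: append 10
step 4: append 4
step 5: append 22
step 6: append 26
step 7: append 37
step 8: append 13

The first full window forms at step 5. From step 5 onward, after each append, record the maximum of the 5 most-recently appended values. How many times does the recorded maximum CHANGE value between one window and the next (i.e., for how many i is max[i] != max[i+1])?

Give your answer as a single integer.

step 1: append 25 -> window=[25] (not full yet)
step 2: append 34 -> window=[25, 34] (not full yet)
step 3: append 10 -> window=[25, 34, 10] (not full yet)
step 4: append 4 -> window=[25, 34, 10, 4] (not full yet)
step 5: append 22 -> window=[25, 34, 10, 4, 22] -> max=34
step 6: append 26 -> window=[34, 10, 4, 22, 26] -> max=34
step 7: append 37 -> window=[10, 4, 22, 26, 37] -> max=37
step 8: append 13 -> window=[4, 22, 26, 37, 13] -> max=37
Recorded maximums: 34 34 37 37
Changes between consecutive maximums: 1

Answer: 1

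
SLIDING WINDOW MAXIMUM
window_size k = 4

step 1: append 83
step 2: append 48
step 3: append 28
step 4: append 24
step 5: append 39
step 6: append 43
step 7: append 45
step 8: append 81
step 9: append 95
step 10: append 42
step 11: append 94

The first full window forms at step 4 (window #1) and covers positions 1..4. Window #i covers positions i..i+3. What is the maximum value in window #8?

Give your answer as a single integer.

step 1: append 83 -> window=[83] (not full yet)
step 2: append 48 -> window=[83, 48] (not full yet)
step 3: append 28 -> window=[83, 48, 28] (not full yet)
step 4: append 24 -> window=[83, 48, 28, 24] -> max=83
step 5: append 39 -> window=[48, 28, 24, 39] -> max=48
step 6: append 43 -> window=[28, 24, 39, 43] -> max=43
step 7: append 45 -> window=[24, 39, 43, 45] -> max=45
step 8: append 81 -> window=[39, 43, 45, 81] -> max=81
step 9: append 95 -> window=[43, 45, 81, 95] -> max=95
step 10: append 42 -> window=[45, 81, 95, 42] -> max=95
step 11: append 94 -> window=[81, 95, 42, 94] -> max=95
Window #8 max = 95

Answer: 95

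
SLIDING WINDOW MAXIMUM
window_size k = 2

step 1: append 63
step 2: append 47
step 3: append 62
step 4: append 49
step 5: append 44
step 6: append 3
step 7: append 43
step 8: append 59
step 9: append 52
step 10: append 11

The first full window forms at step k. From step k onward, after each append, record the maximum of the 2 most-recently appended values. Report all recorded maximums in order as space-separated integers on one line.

step 1: append 63 -> window=[63] (not full yet)
step 2: append 47 -> window=[63, 47] -> max=63
step 3: append 62 -> window=[47, 62] -> max=62
step 4: append 49 -> window=[62, 49] -> max=62
step 5: append 44 -> window=[49, 44] -> max=49
step 6: append 3 -> window=[44, 3] -> max=44
step 7: append 43 -> window=[3, 43] -> max=43
step 8: append 59 -> window=[43, 59] -> max=59
step 9: append 52 -> window=[59, 52] -> max=59
step 10: append 11 -> window=[52, 11] -> max=52

Answer: 63 62 62 49 44 43 59 59 52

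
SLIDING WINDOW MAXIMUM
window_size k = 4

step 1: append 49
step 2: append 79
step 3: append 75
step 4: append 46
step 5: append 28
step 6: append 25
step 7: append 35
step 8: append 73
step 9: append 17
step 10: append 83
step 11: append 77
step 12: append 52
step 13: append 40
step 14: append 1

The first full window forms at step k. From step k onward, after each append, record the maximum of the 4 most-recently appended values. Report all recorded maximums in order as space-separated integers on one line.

step 1: append 49 -> window=[49] (not full yet)
step 2: append 79 -> window=[49, 79] (not full yet)
step 3: append 75 -> window=[49, 79, 75] (not full yet)
step 4: append 46 -> window=[49, 79, 75, 46] -> max=79
step 5: append 28 -> window=[79, 75, 46, 28] -> max=79
step 6: append 25 -> window=[75, 46, 28, 25] -> max=75
step 7: append 35 -> window=[46, 28, 25, 35] -> max=46
step 8: append 73 -> window=[28, 25, 35, 73] -> max=73
step 9: append 17 -> window=[25, 35, 73, 17] -> max=73
step 10: append 83 -> window=[35, 73, 17, 83] -> max=83
step 11: append 77 -> window=[73, 17, 83, 77] -> max=83
step 12: append 52 -> window=[17, 83, 77, 52] -> max=83
step 13: append 40 -> window=[83, 77, 52, 40] -> max=83
step 14: append 1 -> window=[77, 52, 40, 1] -> max=77

Answer: 79 79 75 46 73 73 83 83 83 83 77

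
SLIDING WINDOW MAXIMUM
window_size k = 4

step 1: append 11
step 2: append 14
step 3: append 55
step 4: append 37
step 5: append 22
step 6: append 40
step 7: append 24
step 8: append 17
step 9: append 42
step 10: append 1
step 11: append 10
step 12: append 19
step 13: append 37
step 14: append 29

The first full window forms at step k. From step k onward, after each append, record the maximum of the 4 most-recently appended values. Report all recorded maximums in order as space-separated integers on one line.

Answer: 55 55 55 40 40 42 42 42 42 37 37

Derivation:
step 1: append 11 -> window=[11] (not full yet)
step 2: append 14 -> window=[11, 14] (not full yet)
step 3: append 55 -> window=[11, 14, 55] (not full yet)
step 4: append 37 -> window=[11, 14, 55, 37] -> max=55
step 5: append 22 -> window=[14, 55, 37, 22] -> max=55
step 6: append 40 -> window=[55, 37, 22, 40] -> max=55
step 7: append 24 -> window=[37, 22, 40, 24] -> max=40
step 8: append 17 -> window=[22, 40, 24, 17] -> max=40
step 9: append 42 -> window=[40, 24, 17, 42] -> max=42
step 10: append 1 -> window=[24, 17, 42, 1] -> max=42
step 11: append 10 -> window=[17, 42, 1, 10] -> max=42
step 12: append 19 -> window=[42, 1, 10, 19] -> max=42
step 13: append 37 -> window=[1, 10, 19, 37] -> max=37
step 14: append 29 -> window=[10, 19, 37, 29] -> max=37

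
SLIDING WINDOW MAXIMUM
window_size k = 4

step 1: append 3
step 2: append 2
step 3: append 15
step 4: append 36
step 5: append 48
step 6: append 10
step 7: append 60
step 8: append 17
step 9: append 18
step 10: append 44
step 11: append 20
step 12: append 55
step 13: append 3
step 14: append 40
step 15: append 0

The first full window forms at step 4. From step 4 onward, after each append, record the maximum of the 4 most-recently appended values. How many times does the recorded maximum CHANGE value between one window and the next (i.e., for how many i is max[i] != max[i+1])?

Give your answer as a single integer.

step 1: append 3 -> window=[3] (not full yet)
step 2: append 2 -> window=[3, 2] (not full yet)
step 3: append 15 -> window=[3, 2, 15] (not full yet)
step 4: append 36 -> window=[3, 2, 15, 36] -> max=36
step 5: append 48 -> window=[2, 15, 36, 48] -> max=48
step 6: append 10 -> window=[15, 36, 48, 10] -> max=48
step 7: append 60 -> window=[36, 48, 10, 60] -> max=60
step 8: append 17 -> window=[48, 10, 60, 17] -> max=60
step 9: append 18 -> window=[10, 60, 17, 18] -> max=60
step 10: append 44 -> window=[60, 17, 18, 44] -> max=60
step 11: append 20 -> window=[17, 18, 44, 20] -> max=44
step 12: append 55 -> window=[18, 44, 20, 55] -> max=55
step 13: append 3 -> window=[44, 20, 55, 3] -> max=55
step 14: append 40 -> window=[20, 55, 3, 40] -> max=55
step 15: append 0 -> window=[55, 3, 40, 0] -> max=55
Recorded maximums: 36 48 48 60 60 60 60 44 55 55 55 55
Changes between consecutive maximums: 4

Answer: 4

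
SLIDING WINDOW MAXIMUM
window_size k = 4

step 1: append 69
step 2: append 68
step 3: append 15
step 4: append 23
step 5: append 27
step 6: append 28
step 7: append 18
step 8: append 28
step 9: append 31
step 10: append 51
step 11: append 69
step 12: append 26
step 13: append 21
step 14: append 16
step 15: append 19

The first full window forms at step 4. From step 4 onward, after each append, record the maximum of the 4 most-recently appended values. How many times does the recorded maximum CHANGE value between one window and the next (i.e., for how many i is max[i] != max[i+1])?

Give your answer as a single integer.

step 1: append 69 -> window=[69] (not full yet)
step 2: append 68 -> window=[69, 68] (not full yet)
step 3: append 15 -> window=[69, 68, 15] (not full yet)
step 4: append 23 -> window=[69, 68, 15, 23] -> max=69
step 5: append 27 -> window=[68, 15, 23, 27] -> max=68
step 6: append 28 -> window=[15, 23, 27, 28] -> max=28
step 7: append 18 -> window=[23, 27, 28, 18] -> max=28
step 8: append 28 -> window=[27, 28, 18, 28] -> max=28
step 9: append 31 -> window=[28, 18, 28, 31] -> max=31
step 10: append 51 -> window=[18, 28, 31, 51] -> max=51
step 11: append 69 -> window=[28, 31, 51, 69] -> max=69
step 12: append 26 -> window=[31, 51, 69, 26] -> max=69
step 13: append 21 -> window=[51, 69, 26, 21] -> max=69
step 14: append 16 -> window=[69, 26, 21, 16] -> max=69
step 15: append 19 -> window=[26, 21, 16, 19] -> max=26
Recorded maximums: 69 68 28 28 28 31 51 69 69 69 69 26
Changes between consecutive maximums: 6

Answer: 6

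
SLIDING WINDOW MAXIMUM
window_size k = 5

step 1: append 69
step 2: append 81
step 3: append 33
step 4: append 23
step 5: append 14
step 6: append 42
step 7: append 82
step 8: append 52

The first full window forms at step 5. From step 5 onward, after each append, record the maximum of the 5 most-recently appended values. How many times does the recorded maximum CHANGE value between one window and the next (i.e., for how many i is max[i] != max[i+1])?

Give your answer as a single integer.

Answer: 1

Derivation:
step 1: append 69 -> window=[69] (not full yet)
step 2: append 81 -> window=[69, 81] (not full yet)
step 3: append 33 -> window=[69, 81, 33] (not full yet)
step 4: append 23 -> window=[69, 81, 33, 23] (not full yet)
step 5: append 14 -> window=[69, 81, 33, 23, 14] -> max=81
step 6: append 42 -> window=[81, 33, 23, 14, 42] -> max=81
step 7: append 82 -> window=[33, 23, 14, 42, 82] -> max=82
step 8: append 52 -> window=[23, 14, 42, 82, 52] -> max=82
Recorded maximums: 81 81 82 82
Changes between consecutive maximums: 1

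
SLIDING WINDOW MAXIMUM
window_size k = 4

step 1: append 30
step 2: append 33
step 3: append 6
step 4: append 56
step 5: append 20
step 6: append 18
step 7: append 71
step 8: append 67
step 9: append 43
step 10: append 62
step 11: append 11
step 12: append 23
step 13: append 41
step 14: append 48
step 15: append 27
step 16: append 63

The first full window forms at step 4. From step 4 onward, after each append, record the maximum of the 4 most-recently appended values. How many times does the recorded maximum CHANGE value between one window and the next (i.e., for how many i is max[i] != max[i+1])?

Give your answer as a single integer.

step 1: append 30 -> window=[30] (not full yet)
step 2: append 33 -> window=[30, 33] (not full yet)
step 3: append 6 -> window=[30, 33, 6] (not full yet)
step 4: append 56 -> window=[30, 33, 6, 56] -> max=56
step 5: append 20 -> window=[33, 6, 56, 20] -> max=56
step 6: append 18 -> window=[6, 56, 20, 18] -> max=56
step 7: append 71 -> window=[56, 20, 18, 71] -> max=71
step 8: append 67 -> window=[20, 18, 71, 67] -> max=71
step 9: append 43 -> window=[18, 71, 67, 43] -> max=71
step 10: append 62 -> window=[71, 67, 43, 62] -> max=71
step 11: append 11 -> window=[67, 43, 62, 11] -> max=67
step 12: append 23 -> window=[43, 62, 11, 23] -> max=62
step 13: append 41 -> window=[62, 11, 23, 41] -> max=62
step 14: append 48 -> window=[11, 23, 41, 48] -> max=48
step 15: append 27 -> window=[23, 41, 48, 27] -> max=48
step 16: append 63 -> window=[41, 48, 27, 63] -> max=63
Recorded maximums: 56 56 56 71 71 71 71 67 62 62 48 48 63
Changes between consecutive maximums: 5

Answer: 5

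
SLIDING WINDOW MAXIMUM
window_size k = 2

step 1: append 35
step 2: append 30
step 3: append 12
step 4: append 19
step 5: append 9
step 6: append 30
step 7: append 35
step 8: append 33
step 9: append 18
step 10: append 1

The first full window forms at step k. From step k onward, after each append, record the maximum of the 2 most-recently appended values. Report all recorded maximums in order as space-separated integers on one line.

step 1: append 35 -> window=[35] (not full yet)
step 2: append 30 -> window=[35, 30] -> max=35
step 3: append 12 -> window=[30, 12] -> max=30
step 4: append 19 -> window=[12, 19] -> max=19
step 5: append 9 -> window=[19, 9] -> max=19
step 6: append 30 -> window=[9, 30] -> max=30
step 7: append 35 -> window=[30, 35] -> max=35
step 8: append 33 -> window=[35, 33] -> max=35
step 9: append 18 -> window=[33, 18] -> max=33
step 10: append 1 -> window=[18, 1] -> max=18

Answer: 35 30 19 19 30 35 35 33 18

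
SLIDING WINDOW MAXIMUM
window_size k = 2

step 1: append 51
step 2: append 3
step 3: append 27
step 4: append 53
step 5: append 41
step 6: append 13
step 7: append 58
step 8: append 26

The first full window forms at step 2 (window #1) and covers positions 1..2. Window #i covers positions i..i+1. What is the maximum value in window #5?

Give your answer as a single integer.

Answer: 41

Derivation:
step 1: append 51 -> window=[51] (not full yet)
step 2: append 3 -> window=[51, 3] -> max=51
step 3: append 27 -> window=[3, 27] -> max=27
step 4: append 53 -> window=[27, 53] -> max=53
step 5: append 41 -> window=[53, 41] -> max=53
step 6: append 13 -> window=[41, 13] -> max=41
Window #5 max = 41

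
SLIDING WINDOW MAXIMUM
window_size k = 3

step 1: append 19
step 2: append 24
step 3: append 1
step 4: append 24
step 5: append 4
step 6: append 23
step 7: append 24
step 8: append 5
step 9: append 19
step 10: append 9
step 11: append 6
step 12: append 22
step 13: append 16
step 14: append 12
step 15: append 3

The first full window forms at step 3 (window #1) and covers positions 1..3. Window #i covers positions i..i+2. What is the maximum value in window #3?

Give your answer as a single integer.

step 1: append 19 -> window=[19] (not full yet)
step 2: append 24 -> window=[19, 24] (not full yet)
step 3: append 1 -> window=[19, 24, 1] -> max=24
step 4: append 24 -> window=[24, 1, 24] -> max=24
step 5: append 4 -> window=[1, 24, 4] -> max=24
Window #3 max = 24

Answer: 24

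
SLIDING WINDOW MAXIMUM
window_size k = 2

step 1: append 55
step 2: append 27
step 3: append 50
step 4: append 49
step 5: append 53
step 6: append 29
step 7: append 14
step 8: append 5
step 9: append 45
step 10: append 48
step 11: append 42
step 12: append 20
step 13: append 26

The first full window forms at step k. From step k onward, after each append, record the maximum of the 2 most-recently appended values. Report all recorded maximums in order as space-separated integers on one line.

Answer: 55 50 50 53 53 29 14 45 48 48 42 26

Derivation:
step 1: append 55 -> window=[55] (not full yet)
step 2: append 27 -> window=[55, 27] -> max=55
step 3: append 50 -> window=[27, 50] -> max=50
step 4: append 49 -> window=[50, 49] -> max=50
step 5: append 53 -> window=[49, 53] -> max=53
step 6: append 29 -> window=[53, 29] -> max=53
step 7: append 14 -> window=[29, 14] -> max=29
step 8: append 5 -> window=[14, 5] -> max=14
step 9: append 45 -> window=[5, 45] -> max=45
step 10: append 48 -> window=[45, 48] -> max=48
step 11: append 42 -> window=[48, 42] -> max=48
step 12: append 20 -> window=[42, 20] -> max=42
step 13: append 26 -> window=[20, 26] -> max=26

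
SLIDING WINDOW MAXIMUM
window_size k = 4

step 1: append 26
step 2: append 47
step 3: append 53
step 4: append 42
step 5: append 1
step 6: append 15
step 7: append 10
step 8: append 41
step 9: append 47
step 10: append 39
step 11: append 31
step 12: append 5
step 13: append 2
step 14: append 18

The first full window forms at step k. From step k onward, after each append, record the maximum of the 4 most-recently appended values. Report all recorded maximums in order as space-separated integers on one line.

Answer: 53 53 53 42 41 47 47 47 47 39 31

Derivation:
step 1: append 26 -> window=[26] (not full yet)
step 2: append 47 -> window=[26, 47] (not full yet)
step 3: append 53 -> window=[26, 47, 53] (not full yet)
step 4: append 42 -> window=[26, 47, 53, 42] -> max=53
step 5: append 1 -> window=[47, 53, 42, 1] -> max=53
step 6: append 15 -> window=[53, 42, 1, 15] -> max=53
step 7: append 10 -> window=[42, 1, 15, 10] -> max=42
step 8: append 41 -> window=[1, 15, 10, 41] -> max=41
step 9: append 47 -> window=[15, 10, 41, 47] -> max=47
step 10: append 39 -> window=[10, 41, 47, 39] -> max=47
step 11: append 31 -> window=[41, 47, 39, 31] -> max=47
step 12: append 5 -> window=[47, 39, 31, 5] -> max=47
step 13: append 2 -> window=[39, 31, 5, 2] -> max=39
step 14: append 18 -> window=[31, 5, 2, 18] -> max=31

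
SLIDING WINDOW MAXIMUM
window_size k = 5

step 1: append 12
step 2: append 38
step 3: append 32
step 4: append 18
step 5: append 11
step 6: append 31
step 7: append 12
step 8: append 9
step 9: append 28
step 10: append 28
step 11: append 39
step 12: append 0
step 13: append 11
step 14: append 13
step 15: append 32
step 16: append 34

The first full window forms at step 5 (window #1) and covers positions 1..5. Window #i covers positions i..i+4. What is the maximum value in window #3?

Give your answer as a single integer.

step 1: append 12 -> window=[12] (not full yet)
step 2: append 38 -> window=[12, 38] (not full yet)
step 3: append 32 -> window=[12, 38, 32] (not full yet)
step 4: append 18 -> window=[12, 38, 32, 18] (not full yet)
step 5: append 11 -> window=[12, 38, 32, 18, 11] -> max=38
step 6: append 31 -> window=[38, 32, 18, 11, 31] -> max=38
step 7: append 12 -> window=[32, 18, 11, 31, 12] -> max=32
Window #3 max = 32

Answer: 32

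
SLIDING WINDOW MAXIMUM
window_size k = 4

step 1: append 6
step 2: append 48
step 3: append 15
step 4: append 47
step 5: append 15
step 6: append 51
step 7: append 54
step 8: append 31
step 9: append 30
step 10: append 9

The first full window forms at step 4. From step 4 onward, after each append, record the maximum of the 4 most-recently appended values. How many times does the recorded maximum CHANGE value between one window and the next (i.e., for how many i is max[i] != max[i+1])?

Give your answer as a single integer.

Answer: 2

Derivation:
step 1: append 6 -> window=[6] (not full yet)
step 2: append 48 -> window=[6, 48] (not full yet)
step 3: append 15 -> window=[6, 48, 15] (not full yet)
step 4: append 47 -> window=[6, 48, 15, 47] -> max=48
step 5: append 15 -> window=[48, 15, 47, 15] -> max=48
step 6: append 51 -> window=[15, 47, 15, 51] -> max=51
step 7: append 54 -> window=[47, 15, 51, 54] -> max=54
step 8: append 31 -> window=[15, 51, 54, 31] -> max=54
step 9: append 30 -> window=[51, 54, 31, 30] -> max=54
step 10: append 9 -> window=[54, 31, 30, 9] -> max=54
Recorded maximums: 48 48 51 54 54 54 54
Changes between consecutive maximums: 2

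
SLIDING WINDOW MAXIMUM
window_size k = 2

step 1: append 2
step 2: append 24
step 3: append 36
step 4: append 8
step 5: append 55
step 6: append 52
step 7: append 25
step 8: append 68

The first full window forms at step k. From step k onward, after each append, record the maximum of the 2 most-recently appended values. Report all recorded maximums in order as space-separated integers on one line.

Answer: 24 36 36 55 55 52 68

Derivation:
step 1: append 2 -> window=[2] (not full yet)
step 2: append 24 -> window=[2, 24] -> max=24
step 3: append 36 -> window=[24, 36] -> max=36
step 4: append 8 -> window=[36, 8] -> max=36
step 5: append 55 -> window=[8, 55] -> max=55
step 6: append 52 -> window=[55, 52] -> max=55
step 7: append 25 -> window=[52, 25] -> max=52
step 8: append 68 -> window=[25, 68] -> max=68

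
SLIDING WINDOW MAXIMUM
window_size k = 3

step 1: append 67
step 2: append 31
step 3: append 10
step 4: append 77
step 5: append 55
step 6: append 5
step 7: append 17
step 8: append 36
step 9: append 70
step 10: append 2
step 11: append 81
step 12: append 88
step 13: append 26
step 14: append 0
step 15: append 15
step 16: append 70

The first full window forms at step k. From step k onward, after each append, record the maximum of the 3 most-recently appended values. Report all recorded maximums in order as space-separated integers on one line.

step 1: append 67 -> window=[67] (not full yet)
step 2: append 31 -> window=[67, 31] (not full yet)
step 3: append 10 -> window=[67, 31, 10] -> max=67
step 4: append 77 -> window=[31, 10, 77] -> max=77
step 5: append 55 -> window=[10, 77, 55] -> max=77
step 6: append 5 -> window=[77, 55, 5] -> max=77
step 7: append 17 -> window=[55, 5, 17] -> max=55
step 8: append 36 -> window=[5, 17, 36] -> max=36
step 9: append 70 -> window=[17, 36, 70] -> max=70
step 10: append 2 -> window=[36, 70, 2] -> max=70
step 11: append 81 -> window=[70, 2, 81] -> max=81
step 12: append 88 -> window=[2, 81, 88] -> max=88
step 13: append 26 -> window=[81, 88, 26] -> max=88
step 14: append 0 -> window=[88, 26, 0] -> max=88
step 15: append 15 -> window=[26, 0, 15] -> max=26
step 16: append 70 -> window=[0, 15, 70] -> max=70

Answer: 67 77 77 77 55 36 70 70 81 88 88 88 26 70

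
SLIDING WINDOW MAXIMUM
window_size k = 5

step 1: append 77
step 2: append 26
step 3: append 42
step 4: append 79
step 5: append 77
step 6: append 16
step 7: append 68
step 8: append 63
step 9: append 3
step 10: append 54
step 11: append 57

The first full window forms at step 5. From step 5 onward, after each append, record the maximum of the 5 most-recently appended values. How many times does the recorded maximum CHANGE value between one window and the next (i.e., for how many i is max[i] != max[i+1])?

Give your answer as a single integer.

step 1: append 77 -> window=[77] (not full yet)
step 2: append 26 -> window=[77, 26] (not full yet)
step 3: append 42 -> window=[77, 26, 42] (not full yet)
step 4: append 79 -> window=[77, 26, 42, 79] (not full yet)
step 5: append 77 -> window=[77, 26, 42, 79, 77] -> max=79
step 6: append 16 -> window=[26, 42, 79, 77, 16] -> max=79
step 7: append 68 -> window=[42, 79, 77, 16, 68] -> max=79
step 8: append 63 -> window=[79, 77, 16, 68, 63] -> max=79
step 9: append 3 -> window=[77, 16, 68, 63, 3] -> max=77
step 10: append 54 -> window=[16, 68, 63, 3, 54] -> max=68
step 11: append 57 -> window=[68, 63, 3, 54, 57] -> max=68
Recorded maximums: 79 79 79 79 77 68 68
Changes between consecutive maximums: 2

Answer: 2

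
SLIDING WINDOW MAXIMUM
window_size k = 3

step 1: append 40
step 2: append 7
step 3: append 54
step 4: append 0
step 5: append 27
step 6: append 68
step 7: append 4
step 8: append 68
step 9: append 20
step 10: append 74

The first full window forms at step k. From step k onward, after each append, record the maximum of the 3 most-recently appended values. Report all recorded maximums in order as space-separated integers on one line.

Answer: 54 54 54 68 68 68 68 74

Derivation:
step 1: append 40 -> window=[40] (not full yet)
step 2: append 7 -> window=[40, 7] (not full yet)
step 3: append 54 -> window=[40, 7, 54] -> max=54
step 4: append 0 -> window=[7, 54, 0] -> max=54
step 5: append 27 -> window=[54, 0, 27] -> max=54
step 6: append 68 -> window=[0, 27, 68] -> max=68
step 7: append 4 -> window=[27, 68, 4] -> max=68
step 8: append 68 -> window=[68, 4, 68] -> max=68
step 9: append 20 -> window=[4, 68, 20] -> max=68
step 10: append 74 -> window=[68, 20, 74] -> max=74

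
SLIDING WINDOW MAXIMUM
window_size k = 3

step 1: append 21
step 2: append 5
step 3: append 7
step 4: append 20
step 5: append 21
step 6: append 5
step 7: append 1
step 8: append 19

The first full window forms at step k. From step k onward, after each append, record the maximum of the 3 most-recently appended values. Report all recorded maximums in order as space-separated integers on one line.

Answer: 21 20 21 21 21 19

Derivation:
step 1: append 21 -> window=[21] (not full yet)
step 2: append 5 -> window=[21, 5] (not full yet)
step 3: append 7 -> window=[21, 5, 7] -> max=21
step 4: append 20 -> window=[5, 7, 20] -> max=20
step 5: append 21 -> window=[7, 20, 21] -> max=21
step 6: append 5 -> window=[20, 21, 5] -> max=21
step 7: append 1 -> window=[21, 5, 1] -> max=21
step 8: append 19 -> window=[5, 1, 19] -> max=19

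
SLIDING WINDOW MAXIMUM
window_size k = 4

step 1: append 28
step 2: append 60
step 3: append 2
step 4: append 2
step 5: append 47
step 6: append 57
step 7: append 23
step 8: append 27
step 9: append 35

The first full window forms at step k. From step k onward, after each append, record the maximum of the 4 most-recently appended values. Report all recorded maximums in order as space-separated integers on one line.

step 1: append 28 -> window=[28] (not full yet)
step 2: append 60 -> window=[28, 60] (not full yet)
step 3: append 2 -> window=[28, 60, 2] (not full yet)
step 4: append 2 -> window=[28, 60, 2, 2] -> max=60
step 5: append 47 -> window=[60, 2, 2, 47] -> max=60
step 6: append 57 -> window=[2, 2, 47, 57] -> max=57
step 7: append 23 -> window=[2, 47, 57, 23] -> max=57
step 8: append 27 -> window=[47, 57, 23, 27] -> max=57
step 9: append 35 -> window=[57, 23, 27, 35] -> max=57

Answer: 60 60 57 57 57 57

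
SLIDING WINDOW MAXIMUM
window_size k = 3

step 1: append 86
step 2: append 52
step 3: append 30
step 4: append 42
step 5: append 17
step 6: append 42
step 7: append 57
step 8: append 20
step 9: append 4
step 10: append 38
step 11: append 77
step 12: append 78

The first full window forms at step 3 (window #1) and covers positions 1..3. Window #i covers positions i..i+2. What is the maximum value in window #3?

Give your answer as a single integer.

Answer: 42

Derivation:
step 1: append 86 -> window=[86] (not full yet)
step 2: append 52 -> window=[86, 52] (not full yet)
step 3: append 30 -> window=[86, 52, 30] -> max=86
step 4: append 42 -> window=[52, 30, 42] -> max=52
step 5: append 17 -> window=[30, 42, 17] -> max=42
Window #3 max = 42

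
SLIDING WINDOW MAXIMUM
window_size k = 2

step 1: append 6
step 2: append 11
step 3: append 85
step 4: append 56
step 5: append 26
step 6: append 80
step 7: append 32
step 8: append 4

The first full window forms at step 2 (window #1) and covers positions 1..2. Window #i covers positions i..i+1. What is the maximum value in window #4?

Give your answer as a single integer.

step 1: append 6 -> window=[6] (not full yet)
step 2: append 11 -> window=[6, 11] -> max=11
step 3: append 85 -> window=[11, 85] -> max=85
step 4: append 56 -> window=[85, 56] -> max=85
step 5: append 26 -> window=[56, 26] -> max=56
Window #4 max = 56

Answer: 56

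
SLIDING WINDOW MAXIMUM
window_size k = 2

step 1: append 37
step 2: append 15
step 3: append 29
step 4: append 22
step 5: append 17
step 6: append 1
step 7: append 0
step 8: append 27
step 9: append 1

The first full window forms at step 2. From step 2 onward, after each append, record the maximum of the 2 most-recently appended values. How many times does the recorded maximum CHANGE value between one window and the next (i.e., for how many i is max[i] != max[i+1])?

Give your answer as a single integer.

step 1: append 37 -> window=[37] (not full yet)
step 2: append 15 -> window=[37, 15] -> max=37
step 3: append 29 -> window=[15, 29] -> max=29
step 4: append 22 -> window=[29, 22] -> max=29
step 5: append 17 -> window=[22, 17] -> max=22
step 6: append 1 -> window=[17, 1] -> max=17
step 7: append 0 -> window=[1, 0] -> max=1
step 8: append 27 -> window=[0, 27] -> max=27
step 9: append 1 -> window=[27, 1] -> max=27
Recorded maximums: 37 29 29 22 17 1 27 27
Changes between consecutive maximums: 5

Answer: 5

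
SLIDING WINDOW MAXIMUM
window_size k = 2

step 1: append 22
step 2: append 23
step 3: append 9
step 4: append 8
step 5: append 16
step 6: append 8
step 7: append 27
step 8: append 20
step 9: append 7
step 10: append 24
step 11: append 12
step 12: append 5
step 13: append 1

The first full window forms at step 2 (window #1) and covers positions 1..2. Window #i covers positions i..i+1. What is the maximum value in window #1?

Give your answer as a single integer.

step 1: append 22 -> window=[22] (not full yet)
step 2: append 23 -> window=[22, 23] -> max=23
Window #1 max = 23

Answer: 23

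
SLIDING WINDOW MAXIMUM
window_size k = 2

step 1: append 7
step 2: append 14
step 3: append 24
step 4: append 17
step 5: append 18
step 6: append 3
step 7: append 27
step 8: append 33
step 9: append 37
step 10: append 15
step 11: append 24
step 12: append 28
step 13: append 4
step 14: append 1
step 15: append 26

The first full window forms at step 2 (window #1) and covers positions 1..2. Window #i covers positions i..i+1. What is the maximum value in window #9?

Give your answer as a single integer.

Answer: 37

Derivation:
step 1: append 7 -> window=[7] (not full yet)
step 2: append 14 -> window=[7, 14] -> max=14
step 3: append 24 -> window=[14, 24] -> max=24
step 4: append 17 -> window=[24, 17] -> max=24
step 5: append 18 -> window=[17, 18] -> max=18
step 6: append 3 -> window=[18, 3] -> max=18
step 7: append 27 -> window=[3, 27] -> max=27
step 8: append 33 -> window=[27, 33] -> max=33
step 9: append 37 -> window=[33, 37] -> max=37
step 10: append 15 -> window=[37, 15] -> max=37
Window #9 max = 37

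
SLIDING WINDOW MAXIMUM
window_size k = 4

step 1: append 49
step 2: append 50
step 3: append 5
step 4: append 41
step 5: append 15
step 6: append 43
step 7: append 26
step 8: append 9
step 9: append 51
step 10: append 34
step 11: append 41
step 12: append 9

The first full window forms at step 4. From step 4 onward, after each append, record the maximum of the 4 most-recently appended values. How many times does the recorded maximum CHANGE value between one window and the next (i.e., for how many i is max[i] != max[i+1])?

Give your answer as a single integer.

step 1: append 49 -> window=[49] (not full yet)
step 2: append 50 -> window=[49, 50] (not full yet)
step 3: append 5 -> window=[49, 50, 5] (not full yet)
step 4: append 41 -> window=[49, 50, 5, 41] -> max=50
step 5: append 15 -> window=[50, 5, 41, 15] -> max=50
step 6: append 43 -> window=[5, 41, 15, 43] -> max=43
step 7: append 26 -> window=[41, 15, 43, 26] -> max=43
step 8: append 9 -> window=[15, 43, 26, 9] -> max=43
step 9: append 51 -> window=[43, 26, 9, 51] -> max=51
step 10: append 34 -> window=[26, 9, 51, 34] -> max=51
step 11: append 41 -> window=[9, 51, 34, 41] -> max=51
step 12: append 9 -> window=[51, 34, 41, 9] -> max=51
Recorded maximums: 50 50 43 43 43 51 51 51 51
Changes between consecutive maximums: 2

Answer: 2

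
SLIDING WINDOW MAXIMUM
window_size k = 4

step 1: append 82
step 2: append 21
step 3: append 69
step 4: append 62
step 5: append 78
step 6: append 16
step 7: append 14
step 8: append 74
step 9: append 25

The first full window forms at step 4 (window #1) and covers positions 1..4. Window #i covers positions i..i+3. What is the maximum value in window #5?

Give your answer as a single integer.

Answer: 78

Derivation:
step 1: append 82 -> window=[82] (not full yet)
step 2: append 21 -> window=[82, 21] (not full yet)
step 3: append 69 -> window=[82, 21, 69] (not full yet)
step 4: append 62 -> window=[82, 21, 69, 62] -> max=82
step 5: append 78 -> window=[21, 69, 62, 78] -> max=78
step 6: append 16 -> window=[69, 62, 78, 16] -> max=78
step 7: append 14 -> window=[62, 78, 16, 14] -> max=78
step 8: append 74 -> window=[78, 16, 14, 74] -> max=78
Window #5 max = 78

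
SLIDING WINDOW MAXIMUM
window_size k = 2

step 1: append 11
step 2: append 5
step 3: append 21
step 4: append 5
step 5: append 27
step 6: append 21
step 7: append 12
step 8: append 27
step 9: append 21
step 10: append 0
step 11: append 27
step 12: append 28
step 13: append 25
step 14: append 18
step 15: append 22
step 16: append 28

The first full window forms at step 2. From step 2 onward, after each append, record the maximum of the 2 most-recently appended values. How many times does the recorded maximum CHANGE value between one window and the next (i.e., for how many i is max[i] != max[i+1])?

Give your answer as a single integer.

Answer: 10

Derivation:
step 1: append 11 -> window=[11] (not full yet)
step 2: append 5 -> window=[11, 5] -> max=11
step 3: append 21 -> window=[5, 21] -> max=21
step 4: append 5 -> window=[21, 5] -> max=21
step 5: append 27 -> window=[5, 27] -> max=27
step 6: append 21 -> window=[27, 21] -> max=27
step 7: append 12 -> window=[21, 12] -> max=21
step 8: append 27 -> window=[12, 27] -> max=27
step 9: append 21 -> window=[27, 21] -> max=27
step 10: append 0 -> window=[21, 0] -> max=21
step 11: append 27 -> window=[0, 27] -> max=27
step 12: append 28 -> window=[27, 28] -> max=28
step 13: append 25 -> window=[28, 25] -> max=28
step 14: append 18 -> window=[25, 18] -> max=25
step 15: append 22 -> window=[18, 22] -> max=22
step 16: append 28 -> window=[22, 28] -> max=28
Recorded maximums: 11 21 21 27 27 21 27 27 21 27 28 28 25 22 28
Changes between consecutive maximums: 10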